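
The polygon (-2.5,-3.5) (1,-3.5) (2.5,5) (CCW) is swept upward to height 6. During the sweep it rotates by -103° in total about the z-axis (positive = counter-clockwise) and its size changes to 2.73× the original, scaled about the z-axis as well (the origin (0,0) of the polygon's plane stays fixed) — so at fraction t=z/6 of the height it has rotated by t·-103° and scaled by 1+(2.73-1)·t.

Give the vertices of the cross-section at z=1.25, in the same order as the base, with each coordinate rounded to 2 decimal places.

Cross-section at z=1.25: (-4.91,-3.19) (-0.48,-4.93) (5.65,5.09)

t = z/height = 1.25/6 = 0.208333
s = 1 + (scale-1)·z/height = 1 + (2.73-1)·1.25/6 = 1.360417
θ = twist·z/height = -103°·1.25/6 = -21.4583° = -0.374519 rad
cos θ = 0.930684, sin θ = -0.365825 (intermediates below are computed at full precision and shown rounded to 5 d.p.)
v1: (-2.5,-3.5) → rotate → (-3.60710,-2.34283) → ×s → (-4.90715,-3.18723) → (-4.91,-3.19)
v2: (1,-3.5) → rotate → (-0.34970,-3.62322) → ×s → (-0.47574,-4.92909) → (-0.48,-4.93)
v3: (2.5,5) → rotate → (4.15583,3.73886) → ×s → (5.65366,5.08640) → (5.65,5.09)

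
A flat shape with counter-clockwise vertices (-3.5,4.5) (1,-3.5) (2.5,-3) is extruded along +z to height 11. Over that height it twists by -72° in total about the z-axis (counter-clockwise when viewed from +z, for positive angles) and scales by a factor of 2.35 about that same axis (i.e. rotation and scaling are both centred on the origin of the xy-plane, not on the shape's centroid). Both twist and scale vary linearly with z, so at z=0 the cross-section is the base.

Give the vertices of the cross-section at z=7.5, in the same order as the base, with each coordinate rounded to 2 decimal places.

t = z/height = 7.5/11 = 0.681818
s = 1 + (scale-1)·z/height = 1 + (2.35-1)·7.5/11 = 1.920455
θ = twist·z/height = -72°·7.5/11 = -49.0909° = -0.856798 rad
cos θ = 0.654861, sin θ = -0.755750 (intermediates below are computed at full precision and shown rounded to 5 d.p.)
v1: (-3.5,4.5) → rotate → (1.10886,5.59200) → ×s → (2.12952,10.73918) → (2.13,10.74)
v2: (1,-3.5) → rotate → (-1.99026,-3.04776) → ×s → (-3.82221,-5.85309) → (-3.82,-5.85)
v3: (2.5,-3) → rotate → (-0.63010,-3.85396) → ×s → (-1.21007,-7.40135) → (-1.21,-7.40)

Cross-section at z=7.5: (2.13,10.74) (-3.82,-5.85) (-1.21,-7.40)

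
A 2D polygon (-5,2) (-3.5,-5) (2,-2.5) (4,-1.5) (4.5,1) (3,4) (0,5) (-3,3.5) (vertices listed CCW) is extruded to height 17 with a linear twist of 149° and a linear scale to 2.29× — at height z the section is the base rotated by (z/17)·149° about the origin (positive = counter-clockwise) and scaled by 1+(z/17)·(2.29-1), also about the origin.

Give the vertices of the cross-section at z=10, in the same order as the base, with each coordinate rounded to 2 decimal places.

Cross-section at z=10: (-3.88,-8.64) (8.53,-6.51) (4.54,3.33) (2.92,6.92) (-1.43,7.98) (-6.81,5.56) (-8.79,0.36) (-6.37,-5.02)

t = z/height = 10/17 = 0.588235
s = 1 + (scale-1)·z/height = 1 + (2.29-1)·10/17 = 1.758824
θ = twist·z/height = 149°·10/17 = 87.6471° = 1.529730 rad
cos θ = 0.041055, sin θ = 0.999157 (intermediates below are computed at full precision and shown rounded to 5 d.p.)
v1: (-5,2) → rotate → (-2.20359,-4.91367) → ×s → (-3.87572,-8.64229) → (-3.88,-8.64)
v2: (-3.5,-5) → rotate → (4.85209,-3.70232) → ×s → (8.53397,-6.51174) → (8.53,-6.51)
v3: (2,-2.5) → rotate → (2.58000,1.89568) → ×s → (4.53777,3.33416) → (4.54,3.33)
v4: (4,-1.5) → rotate → (1.66296,3.93505) → ×s → (2.92485,6.92105) → (2.92,6.92)
v5: (4.5,1) → rotate → (-0.81441,4.53726) → ×s → (-1.43240,7.98024) → (-1.43,7.98)
v6: (3,4) → rotate → (-3.87346,3.16169) → ×s → (-6.81274,5.56086) → (-6.81,5.56)
v7: (0,5) → rotate → (-4.99578,0.20528) → ×s → (-8.78670,0.36104) → (-8.79,0.36)
v8: (-3,3.5) → rotate → (-3.62021,-2.85378) → ×s → (-6.36732,-5.01929) → (-6.37,-5.02)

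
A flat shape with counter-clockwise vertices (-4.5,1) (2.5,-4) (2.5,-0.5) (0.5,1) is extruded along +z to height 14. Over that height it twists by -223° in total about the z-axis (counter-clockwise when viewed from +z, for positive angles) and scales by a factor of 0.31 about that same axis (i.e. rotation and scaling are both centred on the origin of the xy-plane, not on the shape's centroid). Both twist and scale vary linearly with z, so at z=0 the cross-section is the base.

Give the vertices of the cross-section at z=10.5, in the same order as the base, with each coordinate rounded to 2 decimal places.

Cross-section at z=10.5: (2.22,0.01) (-1.60,1.62) (-1.23,-0.03) (-0.13,-0.52)

t = z/height = 10.5/14 = 0.75
s = 1 + (scale-1)·z/height = 1 + (0.31-1)·10.5/14 = 0.482500
θ = twist·z/height = -223°·10.5/14 = -167.2500° = -2.919063 rad
cos θ = -0.975342, sin θ = -0.220697 (intermediates below are computed at full precision and shown rounded to 5 d.p.)
v1: (-4.5,1) → rotate → (4.60974,0.01780) → ×s → (2.22420,0.00859) → (2.22,0.01)
v2: (2.5,-4) → rotate → (-3.32115,3.34963) → ×s → (-1.60245,1.61619) → (-1.60,1.62)
v3: (2.5,-0.5) → rotate → (-2.54870,-0.06407) → ×s → (-1.22975,-0.03091) → (-1.23,-0.03)
v4: (0.5,1) → rotate → (-0.26697,-1.08569) → ×s → (-0.12881,-0.52385) → (-0.13,-0.52)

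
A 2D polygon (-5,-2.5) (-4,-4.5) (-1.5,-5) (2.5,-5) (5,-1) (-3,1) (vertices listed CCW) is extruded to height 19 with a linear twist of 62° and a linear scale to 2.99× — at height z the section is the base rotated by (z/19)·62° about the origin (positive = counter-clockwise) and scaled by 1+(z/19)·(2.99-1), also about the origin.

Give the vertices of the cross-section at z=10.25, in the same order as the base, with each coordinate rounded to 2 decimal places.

t = z/height = 10.25/19 = 0.539474
s = 1 + (scale-1)·z/height = 1 + (2.99-1)·10.25/19 = 2.073553
θ = twist·z/height = 62°·10.25/19 = 33.4474° = 0.583767 rad
cos θ = 0.834392, sin θ = 0.551171 (intermediates below are computed at full precision and shown rounded to 5 d.p.)
v1: (-5,-2.5) → rotate → (-2.79404,-4.84183) → ×s → (-5.79358,-10.03980) → (-5.79,-10.04)
v2: (-4,-4.5) → rotate → (-0.85730,-5.95945) → ×s → (-1.77766,-12.35723) → (-1.78,-12.36)
v3: (-1.5,-5) → rotate → (1.50427,-4.99872) → ×s → (3.11917,-10.36511) → (3.12,-10.37)
v4: (2.5,-5) → rotate → (4.84183,-2.79404) → ×s → (10.03980,-5.79358) → (10.04,-5.79)
v5: (5,-1) → rotate → (4.72313,1.92146) → ×s → (9.79367,3.98425) → (9.79,3.98)
v6: (-3,1) → rotate → (-3.05435,-0.81912) → ×s → (-6.33335,-1.69849) → (-6.33,-1.70)

Cross-section at z=10.25: (-5.79,-10.04) (-1.78,-12.36) (3.12,-10.37) (10.04,-5.79) (9.79,3.98) (-6.33,-1.70)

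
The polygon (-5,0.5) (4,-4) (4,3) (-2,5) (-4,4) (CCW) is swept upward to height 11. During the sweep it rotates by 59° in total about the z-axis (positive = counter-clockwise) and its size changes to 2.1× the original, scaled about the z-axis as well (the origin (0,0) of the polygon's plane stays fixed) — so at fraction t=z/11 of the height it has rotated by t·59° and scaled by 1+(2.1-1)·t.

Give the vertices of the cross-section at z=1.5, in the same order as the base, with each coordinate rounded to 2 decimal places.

t = z/height = 1.5/11 = 0.136364
s = 1 + (scale-1)·z/height = 1 + (2.1-1)·1.5/11 = 1.150000
θ = twist·z/height = 59°·1.5/11 = 8.0455° = 0.140420 rad
cos θ = 0.990157, sin θ = 0.139959 (intermediates below are computed at full precision and shown rounded to 5 d.p.)
v1: (-5,0.5) → rotate → (-5.02077,-0.20471) → ×s → (-5.77388,-0.23542) → (-5.77,-0.24)
v2: (4,-4) → rotate → (4.52046,-3.40079) → ×s → (5.19853,-3.91091) → (5.20,-3.91)
v3: (4,3) → rotate → (3.54075,3.53031) → ×s → (4.07187,4.05985) → (4.07,4.06)
v4: (-2,5) → rotate → (-2.68011,4.67087) → ×s → (-3.08212,5.37150) → (-3.08,5.37)
v5: (-4,4) → rotate → (-4.52046,3.40079) → ×s → (-5.19853,3.91091) → (-5.20,3.91)

Cross-section at z=1.5: (-5.77,-0.24) (5.20,-3.91) (4.07,4.06) (-3.08,5.37) (-5.20,3.91)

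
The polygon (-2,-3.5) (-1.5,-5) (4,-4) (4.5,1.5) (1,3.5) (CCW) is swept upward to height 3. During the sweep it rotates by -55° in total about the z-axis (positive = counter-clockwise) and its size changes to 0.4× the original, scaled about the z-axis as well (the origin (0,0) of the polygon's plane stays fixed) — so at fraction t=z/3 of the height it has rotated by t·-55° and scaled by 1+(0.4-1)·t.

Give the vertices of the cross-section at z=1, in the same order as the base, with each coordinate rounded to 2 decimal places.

Cross-section at z=1: (-2.40,-2.15) (-2.40,-3.42) (2.03,-4.04) (3.79,0.01) (1.64,2.41)

t = z/height = 1/3 = 0.333333
s = 1 + (scale-1)·z/height = 1 + (0.4-1)·1/3 = 0.800000
θ = twist·z/height = -55°·1/3 = -18.3333° = -0.319977 rad
cos θ = 0.949243, sin θ = -0.314545 (intermediates below are computed at full precision and shown rounded to 5 d.p.)
v1: (-2,-3.5) → rotate → (-2.99939,-2.69326) → ×s → (-2.39951,-2.15461) → (-2.40,-2.15)
v2: (-1.5,-5) → rotate → (-2.99659,-4.27440) → ×s → (-2.39727,-3.41952) → (-2.40,-3.42)
v3: (4,-4) → rotate → (2.53879,-5.05515) → ×s → (2.03103,-4.04412) → (2.03,-4.04)
v4: (4.5,1.5) → rotate → (4.74341,0.00841) → ×s → (3.79473,0.00673) → (3.79,0.01)
v5: (1,3.5) → rotate → (2.05015,3.00780) → ×s → (1.64012,2.40624) → (1.64,2.41)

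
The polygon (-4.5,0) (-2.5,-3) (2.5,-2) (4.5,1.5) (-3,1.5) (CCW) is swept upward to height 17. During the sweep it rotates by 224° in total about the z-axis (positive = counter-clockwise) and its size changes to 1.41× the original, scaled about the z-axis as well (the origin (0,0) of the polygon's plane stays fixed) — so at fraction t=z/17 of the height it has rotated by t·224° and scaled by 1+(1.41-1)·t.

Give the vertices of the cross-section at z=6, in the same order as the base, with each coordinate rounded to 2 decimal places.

Cross-section at z=6: (-0.98,-5.06) (2.83,-3.46) (2.79,2.38) (-0.71,5.38) (-2.34,-3.05)

t = z/height = 6/17 = 0.352941
s = 1 + (scale-1)·z/height = 1 + (1.41-1)·6/17 = 1.144706
θ = twist·z/height = 224°·6/17 = 79.0588° = 1.379837 rad
cos θ = 0.189801, sin θ = 0.981823 (intermediates below are computed at full precision and shown rounded to 5 d.p.)
v1: (-4.5,0) → rotate → (-0.85410,-4.41820) → ×s → (-0.97770,-5.05754) → (-0.98,-5.06)
v2: (-2.5,-3) → rotate → (2.47096,-3.02396) → ×s → (2.82853,-3.46154) → (2.83,-3.46)
v3: (2.5,-2) → rotate → (2.43815,2.07495) → ×s → (2.79096,2.37521) → (2.79,2.38)
v4: (4.5,1.5) → rotate → (-0.61863,4.70290) → ×s → (-0.70815,5.38344) → (-0.71,5.38)
v5: (-3,1.5) → rotate → (-2.04214,-2.66077) → ×s → (-2.33765,-3.04579) → (-2.34,-3.05)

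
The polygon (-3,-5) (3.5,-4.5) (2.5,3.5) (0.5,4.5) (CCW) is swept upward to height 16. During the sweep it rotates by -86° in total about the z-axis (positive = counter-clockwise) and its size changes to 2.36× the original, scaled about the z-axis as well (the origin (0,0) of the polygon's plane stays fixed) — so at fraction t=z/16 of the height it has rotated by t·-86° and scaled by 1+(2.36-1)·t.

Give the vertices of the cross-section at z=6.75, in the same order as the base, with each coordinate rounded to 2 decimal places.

Cross-section at z=6.75: (-8.46,-3.55) (0.25,-8.97) (6.43,2.11) (4.83,5.24)

t = z/height = 6.75/16 = 0.421875
s = 1 + (scale-1)·z/height = 1 + (2.36-1)·6.75/16 = 1.573750
θ = twist·z/height = -86°·6.75/16 = -36.2813° = -0.633227 rad
cos θ = 0.806122, sin θ = -0.591749 (intermediates below are computed at full precision and shown rounded to 5 d.p.)
v1: (-3,-5) → rotate → (-5.37711,-2.25536) → ×s → (-8.46223,-3.54938) → (-8.46,-3.55)
v2: (3.5,-4.5) → rotate → (0.15855,-5.69867) → ×s → (0.24953,-8.96828) → (0.25,-8.97)
v3: (2.5,3.5) → rotate → (4.08643,1.34205) → ×s → (6.43102,2.11206) → (6.43,2.11)
v4: (0.5,4.5) → rotate → (3.06593,3.33167) → ×s → (4.82501,5.24322) → (4.83,5.24)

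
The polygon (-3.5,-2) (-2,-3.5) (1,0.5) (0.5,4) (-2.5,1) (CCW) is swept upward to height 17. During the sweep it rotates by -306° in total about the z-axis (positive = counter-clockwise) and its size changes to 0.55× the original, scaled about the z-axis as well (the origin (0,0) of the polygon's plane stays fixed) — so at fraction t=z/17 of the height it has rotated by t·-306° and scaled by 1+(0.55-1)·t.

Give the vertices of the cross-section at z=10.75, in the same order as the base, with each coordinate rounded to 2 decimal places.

Cross-section at z=10.75: (2.77,0.81) (1.98,2.10) (-0.78,-0.18) (-1.02,-2.70) (1.57,-1.11)

t = z/height = 10.75/17 = 0.632353
s = 1 + (scale-1)·z/height = 1 + (0.55-1)·10.75/17 = 0.715441
θ = twist·z/height = -306°·10.75/17 = -193.5000° = -3.377212 rad
cos θ = -0.972370, sin θ = 0.233445 (intermediates below are computed at full precision and shown rounded to 5 d.p.)
v1: (-3.5,-2) → rotate → (3.87019,1.12768) → ×s → (2.76889,0.80679) → (2.77,0.81)
v2: (-2,-3.5) → rotate → (2.76180,2.93640) → ×s → (1.97590,2.10082) → (1.98,2.10)
v3: (1,0.5) → rotate → (-1.08909,-0.25274) → ×s → (-0.77918,-0.18082) → (-0.78,-0.18)
v4: (0.5,4) → rotate → (-1.41997,-3.77276) → ×s → (-1.01590,-2.69919) → (-1.02,-2.70)
v5: (-2.5,1) → rotate → (2.19748,-1.55598) → ×s → (1.57217,-1.11321) → (1.57,-1.11)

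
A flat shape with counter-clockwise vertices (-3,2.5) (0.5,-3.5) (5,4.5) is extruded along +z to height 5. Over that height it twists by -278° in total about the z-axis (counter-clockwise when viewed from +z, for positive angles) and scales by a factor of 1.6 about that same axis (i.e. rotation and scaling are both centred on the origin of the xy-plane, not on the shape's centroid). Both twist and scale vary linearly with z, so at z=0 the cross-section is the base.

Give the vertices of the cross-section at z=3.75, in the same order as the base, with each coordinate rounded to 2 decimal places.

t = z/height = 3.75/5 = 0.75
s = 1 + (scale-1)·z/height = 1 + (1.6-1)·3.75/5 = 1.450000
θ = twist·z/height = -278°·3.75/5 = -208.5000° = -3.639011 rad
cos θ = -0.878817, sin θ = 0.477159 (intermediates below are computed at full precision and shown rounded to 5 d.p.)
v1: (-3,2.5) → rotate → (1.44355,-3.62852) → ×s → (2.09315,-5.26135) → (2.09,-5.26)
v2: (0.5,-3.5) → rotate → (1.23065,3.31444) → ×s → (1.78444,4.80594) → (1.78,4.81)
v3: (5,4.5) → rotate → (-6.54130,-1.56888) → ×s → (-9.48488,-2.27488) → (-9.48,-2.27)

Cross-section at z=3.75: (2.09,-5.26) (1.78,4.81) (-9.48,-2.27)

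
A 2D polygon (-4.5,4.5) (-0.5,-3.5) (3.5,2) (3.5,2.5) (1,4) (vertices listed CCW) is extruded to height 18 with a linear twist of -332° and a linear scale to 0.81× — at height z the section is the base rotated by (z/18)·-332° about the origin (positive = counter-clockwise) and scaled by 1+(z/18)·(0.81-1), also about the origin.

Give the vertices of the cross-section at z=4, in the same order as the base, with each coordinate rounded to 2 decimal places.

Cross-section at z=4: (2.93,5.34) (-3.35,-0.48) (2.78,-2.68) (3.24,-2.55) (3.95,0.15)

t = z/height = 4/18 = 0.222222
s = 1 + (scale-1)·z/height = 1 + (0.81-1)·4/18 = 0.957778
θ = twist·z/height = -332°·4/18 = -73.7778° = -1.287665 rad
cos θ = 0.279364, sin θ = -0.960185 (intermediates below are computed at full precision and shown rounded to 5 d.p.)
v1: (-4.5,4.5) → rotate → (3.06370,5.57797) → ×s → (2.93434,5.34246) → (2.93,5.34)
v2: (-0.5,-3.5) → rotate → (-3.50033,-0.49768) → ×s → (-3.35254,-0.47667) → (-3.35,-0.48)
v3: (3.5,2) → rotate → (2.89814,-2.80192) → ×s → (2.77578,-2.68362) → (2.78,-2.68)
v4: (3.5,2.5) → rotate → (3.37824,-2.66224) → ×s → (3.23560,-2.54983) → (3.24,-2.55)
v5: (1,4) → rotate → (4.12011,0.15727) → ×s → (3.94615,0.15063) → (3.95,0.15)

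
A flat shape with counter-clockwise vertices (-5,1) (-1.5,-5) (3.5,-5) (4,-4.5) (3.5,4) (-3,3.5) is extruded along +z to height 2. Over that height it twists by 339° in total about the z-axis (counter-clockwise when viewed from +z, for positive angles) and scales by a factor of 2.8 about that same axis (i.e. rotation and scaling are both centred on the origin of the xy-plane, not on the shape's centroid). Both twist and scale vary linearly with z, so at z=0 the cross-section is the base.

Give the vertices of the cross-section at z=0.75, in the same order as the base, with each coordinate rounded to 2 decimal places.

Cross-section at z=0.75: (3.72,-7.69) (8.19,3.05) (3.14,9.73) (1.97,9.89) (-8.88,0.63) (-1.64,-7.54)

t = z/height = 0.75/2 = 0.375
s = 1 + (scale-1)·z/height = 1 + (2.8-1)·0.75/2 = 1.675000
θ = twist·z/height = 339°·0.75/2 = 127.1250° = 2.218750 rad
cos θ = -0.603556, sin θ = 0.797321 (intermediates below are computed at full precision and shown rounded to 5 d.p.)
v1: (-5,1) → rotate → (2.22046,-4.59016) → ×s → (3.71927,-7.68852) → (3.72,-7.69)
v2: (-1.5,-5) → rotate → (4.89194,1.82180) → ×s → (8.19399,3.05151) → (8.19,3.05)
v3: (3.5,-5) → rotate → (1.87416,5.80840) → ×s → (3.13921,9.72907) → (3.14,9.73)
v4: (4,-4.5) → rotate → (1.17372,5.90528) → ×s → (1.96598,9.89135) → (1.97,9.89)
v5: (3.5,4) → rotate → (-5.30173,0.37640) → ×s → (-8.88040,0.63047) → (-8.88,0.63)
v6: (-3,3.5) → rotate → (-0.97995,-4.50441) → ×s → (-1.64142,-7.54488) → (-1.64,-7.54)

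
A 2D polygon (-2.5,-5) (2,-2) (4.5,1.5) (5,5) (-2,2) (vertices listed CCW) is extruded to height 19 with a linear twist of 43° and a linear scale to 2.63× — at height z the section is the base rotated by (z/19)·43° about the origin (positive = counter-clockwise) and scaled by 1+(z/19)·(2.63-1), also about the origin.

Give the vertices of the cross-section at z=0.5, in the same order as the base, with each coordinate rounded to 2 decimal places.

t = z/height = 0.5/19 = 0.0263158
s = 1 + (scale-1)·z/height = 1 + (2.63-1)·0.5/19 = 1.042895
θ = twist·z/height = 43°·0.5/19 = 1.1316° = 0.019750 rad
cos θ = 0.999805, sin θ = 0.019748 (intermediates below are computed at full precision and shown rounded to 5 d.p.)
v1: (-2.5,-5) → rotate → (-2.40077,-5.04840) → ×s → (-2.50375,-5.26495) → (-2.50,-5.26)
v2: (2,-2) → rotate → (2.03911,-1.96011) → ×s → (2.12657,-2.04419) → (2.13,-2.04)
v3: (4.5,1.5) → rotate → (4.46950,1.58858) → ×s → (4.66122,1.65672) → (4.66,1.66)
v4: (5,5) → rotate → (4.90028,5.09777) → ×s → (5.11048,5.31643) → (5.11,5.32)
v5: (-2,2) → rotate → (-2.03911,1.96011) → ×s → (-2.12657,2.04419) → (-2.13,2.04)

Cross-section at z=0.5: (-2.50,-5.26) (2.13,-2.04) (4.66,1.66) (5.11,5.32) (-2.13,2.04)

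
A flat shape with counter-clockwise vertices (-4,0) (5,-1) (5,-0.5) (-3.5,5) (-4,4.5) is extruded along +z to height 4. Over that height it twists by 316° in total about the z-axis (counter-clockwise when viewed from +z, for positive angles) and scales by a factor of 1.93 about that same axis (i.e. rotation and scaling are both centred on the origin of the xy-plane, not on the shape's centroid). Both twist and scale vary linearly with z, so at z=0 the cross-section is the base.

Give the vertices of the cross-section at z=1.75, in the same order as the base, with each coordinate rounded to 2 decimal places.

t = z/height = 1.75/4 = 0.4375
s = 1 + (scale-1)·z/height = 1 + (1.93-1)·1.75/4 = 1.406875
θ = twist·z/height = 316°·1.75/4 = 138.2500° = 2.412918 rad
cos θ = -0.746057, sin θ = 0.665882 (intermediates below are computed at full precision and shown rounded to 5 d.p.)
v1: (-4,0) → rotate → (2.98423,-2.66353) → ×s → (4.19844,-3.74725) → (4.20,-3.75)
v2: (5,-1) → rotate → (-3.06441,4.07547) → ×s → (-4.31124,5.73367) → (-4.31,5.73)
v3: (5,-0.5) → rotate → (-3.39735,3.70244) → ×s → (-4.77964,5.20887) → (-4.78,5.21)
v4: (-3.5,5) → rotate → (-0.71821,-6.06087) → ×s → (-1.01043,-8.52689) → (-1.01,-8.53)
v5: (-4,4.5) → rotate → (-0.01224,-6.02078) → ×s → (-0.01722,-8.47049) → (-0.02,-8.47)

Cross-section at z=1.75: (4.20,-3.75) (-4.31,5.73) (-4.78,5.21) (-1.01,-8.53) (-0.02,-8.47)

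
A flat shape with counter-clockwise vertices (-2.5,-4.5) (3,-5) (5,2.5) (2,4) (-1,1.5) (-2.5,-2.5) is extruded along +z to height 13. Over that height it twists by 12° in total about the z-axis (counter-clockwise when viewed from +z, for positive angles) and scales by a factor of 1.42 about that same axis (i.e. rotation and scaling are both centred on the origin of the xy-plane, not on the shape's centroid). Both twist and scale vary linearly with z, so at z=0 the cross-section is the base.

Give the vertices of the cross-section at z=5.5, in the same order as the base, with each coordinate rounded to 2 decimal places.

Cross-section at z=5.5: (-2.46,-5.54) (4.04,-5.55) (5.60,3.45) (1.93,4.90) (-1.33,1.66) (-2.67,-3.19)

t = z/height = 5.5/13 = 0.423077
s = 1 + (scale-1)·z/height = 1 + (1.42-1)·5.5/13 = 1.177692
θ = twist·z/height = 12°·5.5/13 = 5.0769° = 0.088609 rad
cos θ = 0.996077, sin θ = 0.088493 (intermediates below are computed at full precision and shown rounded to 5 d.p.)
v1: (-2.5,-4.5) → rotate → (-2.09197,-4.70358) → ×s → (-2.46370,-5.53937) → (-2.46,-5.54)
v2: (3,-5) → rotate → (3.43070,-4.71490) → ×s → (4.04030,-5.55271) → (4.04,-5.55)
v3: (5,2.5) → rotate → (4.75915,2.93266) → ×s → (5.60482,3.45377) → (5.60,3.45)
v4: (2,4) → rotate → (1.63818,4.16129) → ×s → (1.92927,4.90072) → (1.93,4.90)
v5: (-1,1.5) → rotate → (-1.12882,1.40562) → ×s → (-1.32940,1.65539) → (-1.33,1.66)
v6: (-2.5,-2.5) → rotate → (-2.26896,-2.71142) → ×s → (-2.67214,-3.19322) → (-2.67,-3.19)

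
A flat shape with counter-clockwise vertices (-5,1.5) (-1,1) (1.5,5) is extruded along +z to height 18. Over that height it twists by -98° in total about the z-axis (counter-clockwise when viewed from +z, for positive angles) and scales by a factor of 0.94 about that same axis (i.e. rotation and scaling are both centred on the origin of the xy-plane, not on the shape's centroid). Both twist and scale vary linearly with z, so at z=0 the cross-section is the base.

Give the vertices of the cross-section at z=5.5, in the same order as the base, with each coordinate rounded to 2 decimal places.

Cross-section at z=5.5: (-3.52,3.73) (-0.36,1.34) (3.73,3.52)

t = z/height = 5.5/18 = 0.305556
s = 1 + (scale-1)·z/height = 1 + (0.94-1)·5.5/18 = 0.981667
θ = twist·z/height = -98°·5.5/18 = -29.9444° = -0.522629 rad
cos θ = 0.866510, sin θ = -0.499160 (intermediates below are computed at full precision and shown rounded to 5 d.p.)
v1: (-5,1.5) → rotate → (-3.58381,3.79556) → ×s → (-3.51811,3.72598) → (-3.52,3.73)
v2: (-1,1) → rotate → (-0.36735,1.36567) → ×s → (-0.36062,1.34063) → (-0.36,1.34)
v3: (1.5,5) → rotate → (3.79556,3.58381) → ×s → (3.72598,3.51811) → (3.73,3.52)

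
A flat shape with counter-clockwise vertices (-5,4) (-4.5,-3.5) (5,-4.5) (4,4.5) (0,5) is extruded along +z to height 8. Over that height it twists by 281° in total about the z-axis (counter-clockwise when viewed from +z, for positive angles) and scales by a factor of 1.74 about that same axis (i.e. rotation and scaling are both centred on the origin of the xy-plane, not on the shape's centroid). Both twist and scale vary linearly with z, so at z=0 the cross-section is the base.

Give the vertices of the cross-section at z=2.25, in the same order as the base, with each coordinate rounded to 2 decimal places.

t = z/height = 2.25/8 = 0.28125
s = 1 + (scale-1)·z/height = 1 + (1.74-1)·2.25/8 = 1.208125
θ = twist·z/height = 281°·2.25/8 = 79.0313° = 1.379356 rad
cos θ = 0.190274, sin θ = 0.981731 (intermediates below are computed at full precision and shown rounded to 5 d.p.)
v1: (-5,4) → rotate → (-4.87829,-4.14756) → ×s → (-5.89359,-5.01077) → (-5.89,-5.01)
v2: (-4.5,-3.5) → rotate → (2.57983,-5.08375) → ×s → (3.11675,-6.14180) → (3.12,-6.14)
v3: (5,-4.5) → rotate → (5.36916,4.05242) → ×s → (6.48661,4.89584) → (6.49,4.90)
v4: (4,4.5) → rotate → (-3.65670,4.78316) → ×s → (-4.41775,5.77865) → (-4.42,5.78)
v5: (0,5) → rotate → (-4.90866,0.95137) → ×s → (-5.93027,1.14937) → (-5.93,1.15)

Cross-section at z=2.25: (-5.89,-5.01) (3.12,-6.14) (6.49,4.90) (-4.42,5.78) (-5.93,1.15)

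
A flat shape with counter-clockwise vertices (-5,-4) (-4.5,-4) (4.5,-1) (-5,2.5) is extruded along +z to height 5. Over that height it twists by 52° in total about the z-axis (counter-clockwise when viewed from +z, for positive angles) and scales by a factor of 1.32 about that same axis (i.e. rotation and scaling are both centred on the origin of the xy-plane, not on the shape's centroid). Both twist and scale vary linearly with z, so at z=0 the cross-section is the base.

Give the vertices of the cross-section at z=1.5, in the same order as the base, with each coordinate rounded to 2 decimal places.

Cross-section at z=1.5: (-4.10,-5.70) (-3.57,-5.55) (5.05,0.27) (-6.01,1.17)

t = z/height = 1.5/5 = 0.3
s = 1 + (scale-1)·z/height = 1 + (1.32-1)·1.5/5 = 1.096000
θ = twist·z/height = 52°·1.5/5 = 15.6000° = 0.272271 rad
cos θ = 0.963163, sin θ = 0.268920 (intermediates below are computed at full precision and shown rounded to 5 d.p.)
v1: (-5,-4) → rotate → (-3.74013,-5.19725) → ×s → (-4.09919,-5.69619) → (-4.10,-5.70)
v2: (-4.5,-4) → rotate → (-3.25855,-5.06279) → ×s → (-3.57137,-5.54882) → (-3.57,-5.55)
v3: (4.5,-1) → rotate → (4.60315,0.24698) → ×s → (5.04505,0.27069) → (5.05,0.27)
v4: (-5,2.5) → rotate → (-5.48811,1.06331) → ×s → (-6.01497,1.16538) → (-6.01,1.17)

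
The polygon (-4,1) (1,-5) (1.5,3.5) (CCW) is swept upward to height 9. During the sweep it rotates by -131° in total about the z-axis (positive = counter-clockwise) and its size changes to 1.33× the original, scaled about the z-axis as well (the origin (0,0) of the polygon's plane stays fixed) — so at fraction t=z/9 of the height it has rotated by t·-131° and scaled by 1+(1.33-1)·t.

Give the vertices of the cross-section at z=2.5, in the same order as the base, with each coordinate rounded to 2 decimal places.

t = z/height = 2.5/9 = 0.277778
s = 1 + (scale-1)·z/height = 1 + (1.33-1)·2.5/9 = 1.091667
θ = twist·z/height = -131°·2.5/9 = -36.3889° = -0.635106 rad
cos θ = 0.805009, sin θ = -0.593263 (intermediates below are computed at full precision and shown rounded to 5 d.p.)
v1: (-4,1) → rotate → (-2.62677,3.17806) → ×s → (-2.86756,3.46938) → (-2.87,3.47)
v2: (1,-5) → rotate → (-2.16131,-4.61831) → ×s → (-2.35942,-5.04165) → (-2.36,-5.04)
v3: (1.5,3.5) → rotate → (3.28393,1.92764) → ×s → (3.58496,2.10434) → (3.58,2.10)

Cross-section at z=2.5: (-2.87,3.47) (-2.36,-5.04) (3.58,2.10)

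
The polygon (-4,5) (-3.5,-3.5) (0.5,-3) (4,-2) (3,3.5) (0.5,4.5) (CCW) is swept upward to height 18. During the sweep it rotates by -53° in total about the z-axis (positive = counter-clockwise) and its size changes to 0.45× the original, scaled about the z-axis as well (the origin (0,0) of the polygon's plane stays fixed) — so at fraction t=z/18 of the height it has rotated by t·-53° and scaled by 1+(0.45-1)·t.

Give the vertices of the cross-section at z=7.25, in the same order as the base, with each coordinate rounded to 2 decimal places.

t = z/height = 7.25/18 = 0.402778
s = 1 + (scale-1)·z/height = 1 + (0.45-1)·7.25/18 = 0.778472
θ = twist·z/height = -53°·7.25/18 = -21.3472° = -0.372579 rad
cos θ = 0.931392, sin θ = -0.364019 (intermediates below are computed at full precision and shown rounded to 5 d.p.)
v1: (-4,5) → rotate → (-1.90547,6.11303) → ×s → (-1.48336,4.75883) → (-1.48,4.76)
v2: (-3.5,-3.5) → rotate → (-4.53394,-1.98580) → ×s → (-3.52954,-1.54589) → (-3.53,-1.55)
v3: (0.5,-3) → rotate → (-0.62636,-2.97618) → ×s → (-0.48760,-2.31688) → (-0.49,-2.32)
v4: (4,-2) → rotate → (2.99753,-3.31886) → ×s → (2.33349,-2.58364) → (2.33,-2.58)
v5: (3,3.5) → rotate → (4.06824,2.16781) → ×s → (3.16701,1.68758) → (3.17,1.69)
v6: (0.5,4.5) → rotate → (2.10378,4.00925) → ×s → (1.63774,3.12109) → (1.64,3.12)

Cross-section at z=7.25: (-1.48,4.76) (-3.53,-1.55) (-0.49,-2.32) (2.33,-2.58) (3.17,1.69) (1.64,3.12)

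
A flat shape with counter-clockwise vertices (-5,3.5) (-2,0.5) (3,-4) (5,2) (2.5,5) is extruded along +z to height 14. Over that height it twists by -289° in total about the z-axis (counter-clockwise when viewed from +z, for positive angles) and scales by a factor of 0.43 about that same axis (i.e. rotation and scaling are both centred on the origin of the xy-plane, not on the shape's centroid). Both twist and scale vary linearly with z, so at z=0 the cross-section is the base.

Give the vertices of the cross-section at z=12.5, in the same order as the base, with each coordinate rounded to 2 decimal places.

Cross-section at z=12.5: (-1.17,-2.76) (-0.04,-1.01) (1.62,1.85) (-1.47,2.20) (-2.66,0.69)

t = z/height = 12.5/14 = 0.892857
s = 1 + (scale-1)·z/height = 1 + (0.43-1)·12.5/14 = 0.491071
θ = twist·z/height = -289°·12.5/14 = -258.0357° = -4.503573 rad
cos θ = -0.207302, sin θ = 0.978277 (intermediates below are computed at full precision and shown rounded to 5 d.p.)
v1: (-5,3.5) → rotate → (-2.38746,-5.61694) → ×s → (-1.17241,-2.75832) → (-1.17,-2.76)
v2: (-2,0.5) → rotate → (-0.07453,-2.06020) → ×s → (-0.03660,-1.01171) → (-0.04,-1.01)
v3: (3,-4) → rotate → (3.29120,3.76404) → ×s → (1.61622,1.84841) → (1.62,1.85)
v4: (5,2) → rotate → (-2.99306,4.47678) → ×s → (-1.46981,2.19842) → (-1.47,2.20)
v5: (2.5,5) → rotate → (-5.40964,1.40918) → ×s → (-2.65652,0.69201) → (-2.66,0.69)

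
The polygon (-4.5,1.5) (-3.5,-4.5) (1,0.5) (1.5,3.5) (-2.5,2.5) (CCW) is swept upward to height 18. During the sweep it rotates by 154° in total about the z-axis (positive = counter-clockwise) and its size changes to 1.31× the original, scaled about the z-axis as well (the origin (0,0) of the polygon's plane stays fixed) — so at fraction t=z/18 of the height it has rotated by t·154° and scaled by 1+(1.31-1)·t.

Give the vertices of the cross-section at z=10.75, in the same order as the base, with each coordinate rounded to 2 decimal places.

t = z/height = 10.75/18 = 0.597222
s = 1 + (scale-1)·z/height = 1 + (1.31-1)·10.75/18 = 1.185139
θ = twist·z/height = 154°·10.75/18 = 91.9722° = 1.605218 rad
cos θ = -0.034415, sin θ = 0.999408 (intermediates below are computed at full precision and shown rounded to 5 d.p.)
v1: (-4.5,1.5) → rotate → (-1.34424,-4.54896) → ×s → (-1.59312,-5.39115) → (-1.59,-5.39)
v2: (-3.5,-4.5) → rotate → (4.61779,-3.34306) → ×s → (5.47272,-3.96199) → (5.47,-3.96)
v3: (1,0.5) → rotate → (-0.53412,0.98220) → ×s → (-0.63300,1.16404) → (-0.63,1.16)
v4: (1.5,3.5) → rotate → (-3.54955,1.37866) → ×s → (-4.20671,1.63390) → (-4.21,1.63)
v5: (-2.5,2.5) → rotate → (-2.41248,-2.58456) → ×s → (-2.85913,-3.06306) → (-2.86,-3.06)

Cross-section at z=10.75: (-1.59,-5.39) (5.47,-3.96) (-0.63,1.16) (-4.21,1.63) (-2.86,-3.06)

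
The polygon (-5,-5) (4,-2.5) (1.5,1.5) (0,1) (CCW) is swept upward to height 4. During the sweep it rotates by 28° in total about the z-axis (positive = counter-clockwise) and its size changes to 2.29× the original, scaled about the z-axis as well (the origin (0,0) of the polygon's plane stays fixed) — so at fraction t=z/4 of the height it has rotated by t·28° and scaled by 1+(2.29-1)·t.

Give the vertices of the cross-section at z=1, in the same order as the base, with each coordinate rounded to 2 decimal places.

t = z/height = 1/4 = 0.25
s = 1 + (scale-1)·z/height = 1 + (2.29-1)·1/4 = 1.322500
θ = twist·z/height = 28°·1/4 = 7.0000° = 0.122173 rad
cos θ = 0.992546, sin θ = 0.121869 (intermediates below are computed at full precision and shown rounded to 5 d.p.)
v1: (-5,-5) → rotate → (-4.35338,-5.57208) → ×s → (-5.75735,-7.36907) → (-5.76,-7.37)
v2: (4,-2.5) → rotate → (4.27486,-1.99389) → ×s → (5.65350,-2.63692) → (5.65,-2.64)
v3: (1.5,1.5) → rotate → (1.30602,1.67162) → ×s → (1.72721,2.21072) → (1.73,2.21)
v4: (0,1) → rotate → (-0.12187,0.99255) → ×s → (-0.16117,1.31264) → (-0.16,1.31)

Cross-section at z=1: (-5.76,-7.37) (5.65,-2.64) (1.73,2.21) (-0.16,1.31)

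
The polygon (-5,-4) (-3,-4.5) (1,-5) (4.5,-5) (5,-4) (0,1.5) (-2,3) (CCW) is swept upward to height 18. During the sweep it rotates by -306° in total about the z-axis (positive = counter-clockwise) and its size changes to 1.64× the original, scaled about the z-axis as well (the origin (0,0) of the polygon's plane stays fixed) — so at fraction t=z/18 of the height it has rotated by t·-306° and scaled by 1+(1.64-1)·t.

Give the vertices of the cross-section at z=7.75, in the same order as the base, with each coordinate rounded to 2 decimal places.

t = z/height = 7.75/18 = 0.430556
s = 1 + (scale-1)·z/height = 1 + (1.64-1)·7.75/18 = 1.275556
θ = twist·z/height = -306°·7.75/18 = -131.7500° = -2.299471 rad
cos θ = -0.665882, sin θ = -0.746057 (intermediates below are computed at full precision and shown rounded to 5 d.p.)
v1: (-5,-4) → rotate → (0.34518,6.39381) → ×s → (0.44029,8.15566) → (0.44,8.16)
v2: (-3,-4.5) → rotate → (-1.35961,5.23464) → ×s → (-1.73426,6.67707) → (-1.73,6.68)
v3: (1,-5) → rotate → (-4.39617,2.58335) → ×s → (-5.60756,3.29521) → (-5.61,3.30)
v4: (4.5,-5) → rotate → (-6.72675,-0.02785) → ×s → (-8.58035,-0.03552) → (-8.58,-0.04)
v5: (5,-4) → rotate → (-6.31364,-1.06676) → ×s → (-8.05340,-1.36071) → (-8.05,-1.36)
v6: (0,1.5) → rotate → (1.11909,-0.99882) → ×s → (1.42746,-1.27405) → (1.43,-1.27)
v7: (-2,3) → rotate → (3.56994,-0.50553) → ×s → (4.55365,-0.64483) → (4.55,-0.64)

Cross-section at z=7.75: (0.44,8.16) (-1.73,6.68) (-5.61,3.30) (-8.58,-0.04) (-8.05,-1.36) (1.43,-1.27) (4.55,-0.64)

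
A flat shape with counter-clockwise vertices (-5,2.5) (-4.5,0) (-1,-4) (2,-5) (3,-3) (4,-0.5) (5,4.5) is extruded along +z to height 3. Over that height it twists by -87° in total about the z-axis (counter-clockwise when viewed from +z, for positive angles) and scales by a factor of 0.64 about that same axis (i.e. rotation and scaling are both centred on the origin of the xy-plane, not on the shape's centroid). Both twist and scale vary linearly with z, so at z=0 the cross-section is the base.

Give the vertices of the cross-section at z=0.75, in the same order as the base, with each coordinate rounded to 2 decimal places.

t = z/height = 0.75/3 = 0.25
s = 1 + (scale-1)·z/height = 1 + (0.64-1)·0.75/3 = 0.910000
θ = twist·z/height = -87°·0.75/3 = -21.7500° = -0.379609 rad
cos θ = 0.928810, sin θ = -0.370557 (intermediates below are computed at full precision and shown rounded to 5 d.p.)
v1: (-5,2.5) → rotate → (-3.71765,4.17481) → ×s → (-3.38307,3.79908) → (-3.38,3.80)
v2: (-4.5,0) → rotate → (-4.17964,1.66751) → ×s → (-3.80348,1.51743) → (-3.80,1.52)
v3: (-1,-4) → rotate → (-2.41104,-3.34468) → ×s → (-2.19405,-3.04366) → (-2.19,-3.04)
v4: (2,-5) → rotate → (0.00483,-5.38516) → ×s → (0.00440,-4.90050) → (0.00,-4.90)
v5: (3,-3) → rotate → (1.67476,-3.89810) → ×s → (1.52403,-3.54727) → (1.52,-3.55)
v6: (4,-0.5) → rotate → (3.52996,-1.94663) → ×s → (3.21226,-1.77144) → (3.21,-1.77)
v7: (5,4.5) → rotate → (6.31156,2.32686) → ×s → (5.74352,2.11744) → (5.74,2.12)

Cross-section at z=0.75: (-3.38,3.80) (-3.80,1.52) (-2.19,-3.04) (0.00,-4.90) (1.52,-3.55) (3.21,-1.77) (5.74,2.12)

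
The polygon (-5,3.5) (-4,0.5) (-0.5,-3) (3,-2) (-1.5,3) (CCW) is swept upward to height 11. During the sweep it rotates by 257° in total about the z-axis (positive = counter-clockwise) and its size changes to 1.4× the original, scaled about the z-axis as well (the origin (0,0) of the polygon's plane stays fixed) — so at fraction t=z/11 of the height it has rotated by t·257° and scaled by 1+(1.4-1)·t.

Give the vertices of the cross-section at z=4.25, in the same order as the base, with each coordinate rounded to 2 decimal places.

Cross-section at z=4.25: (-3.06,-6.35) (0.18,-4.65) (3.51,-0.01) (1.72,3.79) (-3.14,-2.27)

t = z/height = 4.25/11 = 0.386364
s = 1 + (scale-1)·z/height = 1 + (1.4-1)·4.25/11 = 1.154545
θ = twist·z/height = 257°·4.25/11 = 99.2955° = 1.733033 rad
cos θ = -0.161526, sin θ = 0.986869 (intermediates below are computed at full precision and shown rounded to 5 d.p.)
v1: (-5,3.5) → rotate → (-2.64641,-5.49968) → ×s → (-3.05540,-6.34963) → (-3.06,-6.35)
v2: (-4,0.5) → rotate → (0.15267,-4.02824) → ×s → (0.17626,-4.65078) → (0.18,-4.65)
v3: (-0.5,-3) → rotate → (3.04137,-0.00886) → ×s → (3.51140,-0.01023) → (3.51,-0.01)
v4: (3,-2) → rotate → (1.48916,3.28366) → ×s → (1.71930,3.79113) → (1.72,3.79)
v5: (-1.5,3) → rotate → (-2.71832,-1.96488) → ×s → (-3.13842,-2.26854) → (-3.14,-2.27)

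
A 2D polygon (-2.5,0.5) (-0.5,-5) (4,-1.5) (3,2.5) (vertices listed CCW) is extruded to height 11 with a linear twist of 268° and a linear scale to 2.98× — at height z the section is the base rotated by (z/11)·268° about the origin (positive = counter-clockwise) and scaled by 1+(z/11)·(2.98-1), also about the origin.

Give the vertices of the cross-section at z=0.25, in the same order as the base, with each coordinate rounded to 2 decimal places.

t = z/height = 0.25/11 = 0.0227273
s = 1 + (scale-1)·z/height = 1 + (2.98-1)·0.25/11 = 1.045000
θ = twist·z/height = 268°·0.25/11 = 6.0909° = 0.106306 rad
cos θ = 0.994355, sin θ = 0.106106 (intermediates below are computed at full precision and shown rounded to 5 d.p.)
v1: (-2.5,0.5) → rotate → (-2.53894,0.23191) → ×s → (-2.65319,0.24235) → (-2.65,0.24)
v2: (-0.5,-5) → rotate → (0.03335,-5.02483) → ×s → (0.03486,-5.25094) → (0.03,-5.25)
v3: (4,-1.5) → rotate → (4.13658,-1.06711) → ×s → (4.32272,-1.11513) → (4.32,-1.12)
v4: (3,2.5) → rotate → (2.71780,2.80421) → ×s → (2.84010,2.93040) → (2.84,2.93)

Cross-section at z=0.25: (-2.65,0.24) (0.03,-5.25) (4.32,-1.12) (2.84,2.93)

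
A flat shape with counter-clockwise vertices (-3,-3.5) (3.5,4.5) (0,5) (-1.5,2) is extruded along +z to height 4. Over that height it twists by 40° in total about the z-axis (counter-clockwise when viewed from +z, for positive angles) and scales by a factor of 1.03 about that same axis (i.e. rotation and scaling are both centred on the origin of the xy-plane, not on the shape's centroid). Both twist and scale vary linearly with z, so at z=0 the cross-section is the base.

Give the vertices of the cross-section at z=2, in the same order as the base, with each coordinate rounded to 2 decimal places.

t = z/height = 2/4 = 0.5
s = 1 + (scale-1)·z/height = 1 + (1.03-1)·2/4 = 1.015000
θ = twist·z/height = 40°·2/4 = 20.0000° = 0.349066 rad
cos θ = 0.939693, sin θ = 0.342020 (intermediates below are computed at full precision and shown rounded to 5 d.p.)
v1: (-3,-3.5) → rotate → (-1.62201,-4.31498) → ×s → (-1.64634,-4.37971) → (-1.65,-4.38)
v2: (3.5,4.5) → rotate → (1.74983,5.42569) → ×s → (1.77608,5.50707) → (1.78,5.51)
v3: (0,5) → rotate → (-1.71010,4.69846) → ×s → (-1.73575,4.76894) → (-1.74,4.77)
v4: (-1.5,2) → rotate → (-2.09358,1.36636) → ×s → (-2.12498,1.38685) → (-2.12,1.39)

Cross-section at z=2: (-1.65,-4.38) (1.78,5.51) (-1.74,4.77) (-2.12,1.39)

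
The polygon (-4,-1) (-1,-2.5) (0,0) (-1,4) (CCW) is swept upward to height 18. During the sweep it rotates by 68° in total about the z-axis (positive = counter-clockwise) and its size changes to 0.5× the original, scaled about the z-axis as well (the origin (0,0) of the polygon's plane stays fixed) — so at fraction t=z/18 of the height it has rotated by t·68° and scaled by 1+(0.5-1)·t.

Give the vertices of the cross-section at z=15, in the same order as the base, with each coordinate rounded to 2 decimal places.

Cross-section at z=15: (-0.79,-2.27) (0.90,-1.29) (0.00,0.00) (-2.27,0.79)

t = z/height = 15/18 = 0.833333
s = 1 + (scale-1)·z/height = 1 + (0.5-1)·15/18 = 0.583333
θ = twist·z/height = 68°·15/18 = 56.6667° = 0.989020 rad
cos θ = 0.549509, sin θ = 0.835488 (intermediates below are computed at full precision and shown rounded to 5 d.p.)
v1: (-4,-1) → rotate → (-1.36255,-3.89146) → ×s → (-0.79482,-2.27002) → (-0.79,-2.27)
v2: (-1,-2.5) → rotate → (1.53921,-2.20926) → ×s → (0.89787,-1.28874) → (0.90,-1.29)
v3: (0,0) → rotate → (0.00000,0.00000) → ×s → (0.00000,0.00000) → (0.00,0.00)
v4: (-1,4) → rotate → (-3.89146,1.36255) → ×s → (-2.27002,0.79482) → (-2.27,0.79)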